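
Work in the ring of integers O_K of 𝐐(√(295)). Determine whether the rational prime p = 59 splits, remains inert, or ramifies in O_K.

295 mod 4 = 3, hence disc K = 4·295 = 1180 and O_K = ℤ[√295].
59 divides disc(K) = 1180, so 59 ramifies.

ramified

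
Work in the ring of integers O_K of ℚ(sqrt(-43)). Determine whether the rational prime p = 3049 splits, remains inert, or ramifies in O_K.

3049 remains inert

-43 mod 4 = 1, hence disc K = -43 and O_K = ℤ[(1+√-43)/2].
3049 ∤ -43, so 3049 is unramified.
Legendre symbol by Euler's criterion: (-43/3049) ≡ (-43)^1524 ≡ 3048 (mod 3049), i.e. (-43/3049) = -1.
Legendre symbol -1 ⇒ 3049 is inert.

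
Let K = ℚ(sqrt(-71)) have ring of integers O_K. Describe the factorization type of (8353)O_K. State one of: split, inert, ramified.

inert

Since -71 ≡ 1 mod 4, the ring of integers is ℤ[(1+√-71)/2] with discriminant -71.
Since gcd(8353, -71) = 1 the prime 8353 does not ramify.
Legendre symbol by Euler's criterion: (-71/8353) ≡ (-71)^4176 ≡ 8352 (mod 8353), i.e. (-71/8353) = -1.
(-71/8353) = -1, so 8353 is inert.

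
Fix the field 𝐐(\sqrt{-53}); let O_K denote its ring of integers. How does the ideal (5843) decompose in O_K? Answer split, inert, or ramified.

inert — (5843) stays prime in O_K

Since -53 ≢ 1 mod 4, the ring of integers is ℤ[√-53] with discriminant 4·(-53) = -212.
Since gcd(5843, -212) = 1 the prime 5843 does not ramify.
(-53/5843) = 5790^2921 mod 5843 = 5842, giving Legendre symbol -1.
Legendre symbol -1 ⇒ 5843 is inert.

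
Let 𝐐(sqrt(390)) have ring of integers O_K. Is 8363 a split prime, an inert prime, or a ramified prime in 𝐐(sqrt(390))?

split — (8363) = 𝔭₁𝔭₂ with 𝔭₁ ≠ 𝔭₂

Since 390 ≢ 1 mod 4, the ring of integers is ℤ[√390] with discriminant 4·390 = 1560.
disc(K) = 1560 is not divisible by 8363; 8363 is unramified.
(390/8363) = 390^4181 mod 8363 = 1, giving Legendre symbol 1.
(390/8363) = 1, so 8363 splits.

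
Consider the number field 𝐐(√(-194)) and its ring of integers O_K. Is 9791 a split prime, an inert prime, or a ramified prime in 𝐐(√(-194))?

9791 remains inert

Since -194 ≢ 1 mod 4, the ring of integers is ℤ[√-194] with discriminant 4·(-194) = -776.
Since gcd(9791, -776) = 1 the prime 9791 does not ramify.
Legendre symbol by Euler's criterion: (-194/9791) ≡ (-194)^4895 ≡ 9790 (mod 9791), i.e. (-194/9791) = -1.
d is a non-residue mod p, hence 9791 remains inert in O_K.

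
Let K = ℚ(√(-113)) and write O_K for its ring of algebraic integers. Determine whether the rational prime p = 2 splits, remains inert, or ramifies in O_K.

-113 mod 4 = 3, hence disc K = 4·(-113) = -452 and O_K = ℤ[√-113].
2 divides disc(K) = -452, so 2 ramifies.

ramified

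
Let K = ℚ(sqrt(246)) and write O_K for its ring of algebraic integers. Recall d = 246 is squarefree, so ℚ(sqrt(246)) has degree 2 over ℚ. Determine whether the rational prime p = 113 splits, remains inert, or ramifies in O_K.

246 mod 4 = 2, hence disc K = 4·246 = 984 and O_K = ℤ[√246].
Since gcd(113, 984) = 1 the prime 113 does not ramify.
Legendre symbol by Euler's criterion: (246/113) ≡ 246^56 ≡ 112 (mod 113), i.e. (246/113) = -1.
Legendre symbol -1 ⇒ 113 is inert.

p is inert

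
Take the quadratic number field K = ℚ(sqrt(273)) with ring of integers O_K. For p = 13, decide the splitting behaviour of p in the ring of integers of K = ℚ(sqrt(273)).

13 is ramified

273 mod 4 = 1, hence disc K = 273 and O_K = ℤ[(1+√273)/2].
Ramification test: 13 | 273. The prime 13 ramifies in K.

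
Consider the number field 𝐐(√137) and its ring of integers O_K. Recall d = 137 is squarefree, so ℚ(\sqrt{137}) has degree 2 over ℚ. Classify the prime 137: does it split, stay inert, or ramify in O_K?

d = 137 ≡ 1 (mod 4), so O_K = ℤ[(1+√137)/2] and disc(K) = d = 137.
137 divides disc(K) = 137, so 137 ramifies.

ramified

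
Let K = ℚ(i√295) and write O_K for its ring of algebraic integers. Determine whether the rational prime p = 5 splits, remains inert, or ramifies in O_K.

5 is ramified

d = -295 ≡ 1 (mod 4), so O_K = ℤ[(1+√-295)/2] and disc(K) = d = -295.
5 divides disc(K) = -295, so 5 ramifies.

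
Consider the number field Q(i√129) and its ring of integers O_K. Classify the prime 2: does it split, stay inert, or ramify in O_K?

d = -129 ≡ 3 (mod 4), so O_K = ℤ[√-129] and disc(K) = 4d = -516.
2 divides disc(K) = -516, so 2 ramifies.

ramified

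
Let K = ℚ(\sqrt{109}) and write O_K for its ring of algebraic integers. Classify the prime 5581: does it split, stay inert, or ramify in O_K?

109 mod 4 = 1, hence disc K = 109 and O_K = ℤ[(1+√109)/2].
disc(K) = 109 is not divisible by 5581; 5581 is unramified.
Compute (109/5581) via Euler: 109^((5581-1)/2) mod 5581 = 1, so (109/5581) = 1.
d is a quadratic residue mod p, hence 5581 splits in O_K.

5581 splits in O_K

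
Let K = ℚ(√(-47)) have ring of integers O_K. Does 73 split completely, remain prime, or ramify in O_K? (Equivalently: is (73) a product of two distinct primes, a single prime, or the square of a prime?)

d = -47 ≡ 1 (mod 4), so O_K = ℤ[(1+√-47)/2] and disc(K) = d = -47.
Since gcd(73, -47) = 1 the prime 73 does not ramify.
Compute (-47/73) via Euler: 26^((73-1)/2) mod 73 = 72, so (-47/73) = -1.
d is a non-residue mod p, hence 73 remains inert in O_K.

73 remains inert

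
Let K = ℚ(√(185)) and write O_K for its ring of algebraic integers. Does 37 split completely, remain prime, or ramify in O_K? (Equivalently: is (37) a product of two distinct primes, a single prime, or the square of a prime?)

37 is ramified

185 mod 4 = 1, hence disc K = 185 and O_K = ℤ[(1+√185)/2].
disc(K) = 185 = 37·5, so p = 37 is ramified.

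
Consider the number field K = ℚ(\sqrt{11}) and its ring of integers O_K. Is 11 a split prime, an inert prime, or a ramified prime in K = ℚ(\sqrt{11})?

d = 11 ≡ 3 (mod 4), so O_K = ℤ[√11] and disc(K) = 4d = 44.
Ramification test: 11 | 44. The prime 11 ramifies in K.

p ramifies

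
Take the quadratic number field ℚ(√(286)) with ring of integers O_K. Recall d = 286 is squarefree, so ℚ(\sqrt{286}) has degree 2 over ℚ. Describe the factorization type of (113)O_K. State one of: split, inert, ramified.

Since 286 ≢ 1 mod 4, the ring of integers is ℤ[√286] with discriminant 4·286 = 1144.
113 ∤ 1144, so 113 is unramified.
Legendre symbol by Euler's criterion: (286/113) ≡ 286^56 ≡ 1 (mod 113), i.e. (286/113) = 1.
d is a quadratic residue mod p, hence 113 splits in O_K.

split — (113) = 𝔭₁𝔭₂ with 𝔭₁ ≠ 𝔭₂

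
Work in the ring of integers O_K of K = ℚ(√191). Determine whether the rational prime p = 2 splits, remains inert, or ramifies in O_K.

ramified — (2) = 𝔭²

d = 191 ≡ 3 (mod 4), so O_K = ℤ[√191] and disc(K) = 4d = 764.
disc(K) = 764 = 2·382, so p = 2 is ramified.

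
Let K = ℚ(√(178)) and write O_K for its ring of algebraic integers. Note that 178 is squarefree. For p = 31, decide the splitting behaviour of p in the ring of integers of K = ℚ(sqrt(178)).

p is inert

Since 178 ≢ 1 mod 4, the ring of integers is ℤ[√178] with discriminant 4·178 = 712.
Since gcd(31, 712) = 1 the prime 31 does not ramify.
(178/31) = 23^15 mod 31 = 30, giving Legendre symbol -1.
Legendre symbol -1 ⇒ 31 is inert.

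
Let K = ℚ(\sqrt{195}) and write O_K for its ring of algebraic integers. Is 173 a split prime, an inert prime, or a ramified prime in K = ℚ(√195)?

173 splits in O_K

195 mod 4 = 3, hence disc K = 4·195 = 780 and O_K = ℤ[√195].
Since gcd(173, 780) = 1 the prime 173 does not ramify.
Euler's criterion: 195^86 mod 173 = 1. Thus (195|173) = 1.
(195/173) = 1, so 173 splits.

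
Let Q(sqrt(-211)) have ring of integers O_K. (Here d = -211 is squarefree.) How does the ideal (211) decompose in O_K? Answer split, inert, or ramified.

ramified — (211) = 𝔭²

d = -211 ≡ 1 (mod 4), so O_K = ℤ[(1+√-211)/2] and disc(K) = d = -211.
211 divides disc(K) = -211, so 211 ramifies.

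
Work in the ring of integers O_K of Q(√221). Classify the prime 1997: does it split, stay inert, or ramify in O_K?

Since 221 ≡ 1 mod 4, the ring of integers is ℤ[(1+√221)/2] with discriminant 221.
1997 ∤ 221, so 1997 is unramified.
Compute (221/1997) via Euler: 221^((1997-1)/2) mod 1997 = 1996, so (221/1997) = -1.
d is a non-residue mod p, hence 1997 remains inert in O_K.

inert — (1997) stays prime in O_K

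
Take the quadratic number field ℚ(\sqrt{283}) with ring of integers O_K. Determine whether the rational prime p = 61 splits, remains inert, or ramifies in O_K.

283 mod 4 = 3, hence disc K = 4·283 = 1132 and O_K = ℤ[√283].
disc(K) = 1132 is not divisible by 61; 61 is unramified.
Euler's criterion: 283^30 mod 61 = 1. Thus (283|61) = 1.
(283/61) = 1, so 61 splits.

splits completely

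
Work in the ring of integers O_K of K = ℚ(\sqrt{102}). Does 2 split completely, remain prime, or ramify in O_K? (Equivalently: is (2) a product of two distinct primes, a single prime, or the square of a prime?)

d = 102 ≡ 2 (mod 4), so O_K = ℤ[√102] and disc(K) = 4d = 408.
disc(K) = 408 = 2·204, so p = 2 is ramified.

p ramifies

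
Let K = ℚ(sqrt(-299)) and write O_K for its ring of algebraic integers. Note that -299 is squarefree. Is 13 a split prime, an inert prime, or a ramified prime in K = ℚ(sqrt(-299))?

ramifies in O_K

-299 mod 4 = 1, hence disc K = -299 and O_K = ℤ[(1+√-299)/2].
13 divides disc(K) = -299, so 13 ramifies.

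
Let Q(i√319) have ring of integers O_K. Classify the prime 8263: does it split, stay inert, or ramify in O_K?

-319 mod 4 = 1, hence disc K = -319 and O_K = ℤ[(1+√-319)/2].
disc(K) = -319 is not divisible by 8263; 8263 is unramified.
Euler's criterion: (-319)^4131 mod 8263 = 1. Thus (-319|8263) = 1.
d is a quadratic residue mod p, hence 8263 splits in O_K.

p splits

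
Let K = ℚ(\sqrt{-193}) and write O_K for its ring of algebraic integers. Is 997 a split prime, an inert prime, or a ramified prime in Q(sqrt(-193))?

split — (997) = 𝔭₁𝔭₂ with 𝔭₁ ≠ 𝔭₂

-193 mod 4 = 3, hence disc K = 4·(-193) = -772 and O_K = ℤ[√-193].
disc(K) = -772 is not divisible by 997; 997 is unramified.
Compute (-193/997) via Euler: 804^((997-1)/2) mod 997 = 1, so (-193/997) = 1.
d is a quadratic residue mod p, hence 997 splits in O_K.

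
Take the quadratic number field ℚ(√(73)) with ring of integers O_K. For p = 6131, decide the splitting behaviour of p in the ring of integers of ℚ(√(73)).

Since 73 ≡ 1 mod 4, the ring of integers is ℤ[(1+√73)/2] with discriminant 73.
6131 ∤ 73, so 6131 is unramified.
Legendre symbol by Euler's criterion: (73/6131) ≡ 73^3065 ≡ 1 (mod 6131), i.e. (73/6131) = 1.
d is a quadratic residue mod p, hence 6131 splits in O_K.

p splits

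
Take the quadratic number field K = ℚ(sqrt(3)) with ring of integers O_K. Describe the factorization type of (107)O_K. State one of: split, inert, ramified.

107 splits in O_K

d = 3 ≡ 3 (mod 4), so O_K = ℤ[√3] and disc(K) = 4d = 12.
Since gcd(107, 12) = 1 the prime 107 does not ramify.
(3/107) = 3^53 mod 107 = 1, giving Legendre symbol 1.
Legendre symbol 1 ⇒ 107 is split.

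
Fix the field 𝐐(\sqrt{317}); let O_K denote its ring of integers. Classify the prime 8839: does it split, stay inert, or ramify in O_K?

split — (8839) = 𝔭₁𝔭₂ with 𝔭₁ ≠ 𝔭₂

317 mod 4 = 1, hence disc K = 317 and O_K = ℤ[(1+√317)/2].
disc(K) = 317 is not divisible by 8839; 8839 is unramified.
Compute (317/8839) via Euler: 317^((8839-1)/2) mod 8839 = 1, so (317/8839) = 1.
Legendre symbol 1 ⇒ 8839 is split.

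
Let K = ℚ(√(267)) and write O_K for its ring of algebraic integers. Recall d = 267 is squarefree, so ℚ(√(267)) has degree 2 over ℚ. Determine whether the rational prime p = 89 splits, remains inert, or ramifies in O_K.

89 is ramified

d = 267 ≡ 3 (mod 4), so O_K = ℤ[√267] and disc(K) = 4d = 1068.
disc(K) = 1068 = 89·12, so p = 89 is ramified.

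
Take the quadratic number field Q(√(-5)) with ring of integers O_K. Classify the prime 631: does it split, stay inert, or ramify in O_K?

inert

-5 mod 4 = 3, hence disc K = 4·(-5) = -20 and O_K = ℤ[√-5].
Since gcd(631, -20) = 1 the prime 631 does not ramify.
(-5/631) = 626^315 mod 631 = 630, giving Legendre symbol -1.
Legendre symbol -1 ⇒ 631 is inert.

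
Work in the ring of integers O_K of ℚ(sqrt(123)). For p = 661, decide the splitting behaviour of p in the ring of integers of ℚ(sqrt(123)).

123 mod 4 = 3, hence disc K = 4·123 = 492 and O_K = ℤ[√123].
disc(K) = 492 is not divisible by 661; 661 is unramified.
Compute (123/661) via Euler: 123^((661-1)/2) mod 661 = 1, so (123/661) = 1.
(123/661) = 1, so 661 splits.

661 splits in O_K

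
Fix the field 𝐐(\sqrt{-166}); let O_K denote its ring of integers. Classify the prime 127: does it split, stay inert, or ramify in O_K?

-166 mod 4 = 2, hence disc K = 4·(-166) = -664 and O_K = ℤ[√-166].
127 ∤ -664, so 127 is unramified.
Compute (-166/127) via Euler: 88^((127-1)/2) mod 127 = 1, so (-166/127) = 1.
d is a quadratic residue mod p, hence 127 splits in O_K.

splits completely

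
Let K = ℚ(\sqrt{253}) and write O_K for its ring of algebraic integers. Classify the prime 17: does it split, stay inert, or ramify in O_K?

253 mod 4 = 1, hence disc K = 253 and O_K = ℤ[(1+√253)/2].
disc(K) = 253 is not divisible by 17; 17 is unramified.
(253/17) = 15^8 mod 17 = 1, giving Legendre symbol 1.
d is a quadratic residue mod p, hence 17 splits in O_K.

p splits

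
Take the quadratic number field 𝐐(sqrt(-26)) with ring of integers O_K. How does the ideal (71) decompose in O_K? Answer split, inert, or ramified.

-26 mod 4 = 2, hence disc K = 4·(-26) = -104 and O_K = ℤ[√-26].
disc(K) = -104 is not divisible by 71; 71 is unramified.
Compute (-26/71) via Euler: 45^((71-1)/2) mod 71 = 1, so (-26/71) = 1.
d is a quadratic residue mod p, hence 71 splits in O_K.

split — (71) = 𝔭₁𝔭₂ with 𝔭₁ ≠ 𝔭₂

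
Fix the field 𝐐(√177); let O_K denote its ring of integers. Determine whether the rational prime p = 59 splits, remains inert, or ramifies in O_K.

d = 177 ≡ 1 (mod 4), so O_K = ℤ[(1+√177)/2] and disc(K) = d = 177.
Ramification test: 59 | 177. The prime 59 ramifies in K.

ramified — (59) = 𝔭²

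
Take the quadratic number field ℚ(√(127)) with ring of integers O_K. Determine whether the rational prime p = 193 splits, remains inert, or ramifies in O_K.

p is inert

Since 127 ≢ 1 mod 4, the ring of integers is ℤ[√127] with discriminant 4·127 = 508.
Since gcd(193, 508) = 1 the prime 193 does not ramify.
Compute (127/193) via Euler: 127^((193-1)/2) mod 193 = 192, so (127/193) = -1.
Legendre symbol -1 ⇒ 193 is inert.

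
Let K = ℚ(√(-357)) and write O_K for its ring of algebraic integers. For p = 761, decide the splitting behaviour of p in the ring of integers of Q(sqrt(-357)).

split

Since -357 ≢ 1 mod 4, the ring of integers is ℤ[√-357] with discriminant 4·(-357) = -1428.
761 ∤ -1428, so 761 is unramified.
Legendre symbol by Euler's criterion: (-357/761) ≡ (-357)^380 ≡ 1 (mod 761), i.e. (-357/761) = 1.
d is a quadratic residue mod p, hence 761 splits in O_K.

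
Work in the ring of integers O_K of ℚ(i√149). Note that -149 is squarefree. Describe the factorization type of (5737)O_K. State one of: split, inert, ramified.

5737 remains inert

d = -149 ≡ 3 (mod 4), so O_K = ℤ[√-149] and disc(K) = 4d = -596.
disc(K) = -596 is not divisible by 5737; 5737 is unramified.
Compute (-149/5737) via Euler: 5588^((5737-1)/2) mod 5737 = 5736, so (-149/5737) = -1.
(-149/5737) = -1, so 5737 is inert.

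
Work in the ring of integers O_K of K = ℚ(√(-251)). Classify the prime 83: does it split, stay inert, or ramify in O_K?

d = -251 ≡ 1 (mod 4), so O_K = ℤ[(1+√-251)/2] and disc(K) = d = -251.
83 ∤ -251, so 83 is unramified.
(-251/83) = 81^41 mod 83 = 1, giving Legendre symbol 1.
(-251/83) = 1, so 83 splits.

83 splits in O_K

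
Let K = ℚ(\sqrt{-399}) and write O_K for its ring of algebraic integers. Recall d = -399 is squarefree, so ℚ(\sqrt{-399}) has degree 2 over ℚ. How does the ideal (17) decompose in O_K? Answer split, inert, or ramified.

-399 mod 4 = 1, hence disc K = -399 and O_K = ℤ[(1+√-399)/2].
17 ∤ -399, so 17 is unramified.
(-399/17) = 9^8 mod 17 = 1, giving Legendre symbol 1.
Legendre symbol 1 ⇒ 17 is split.

split — (17) = 𝔭₁𝔭₂ with 𝔭₁ ≠ 𝔭₂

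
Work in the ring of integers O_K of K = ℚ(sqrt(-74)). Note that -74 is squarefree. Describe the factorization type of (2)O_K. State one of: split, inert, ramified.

ramified — (2) = 𝔭²

d = -74 ≡ 2 (mod 4), so O_K = ℤ[√-74] and disc(K) = 4d = -296.
2 divides disc(K) = -296, so 2 ramifies.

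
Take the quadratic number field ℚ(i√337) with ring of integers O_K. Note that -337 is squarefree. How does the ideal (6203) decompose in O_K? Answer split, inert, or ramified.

d = -337 ≡ 3 (mod 4), so O_K = ℤ[√-337] and disc(K) = 4d = -1348.
disc(K) = -1348 is not divisible by 6203; 6203 is unramified.
Euler's criterion: (-337)^3101 mod 6203 = 6202. Thus (-337|6203) = -1.
(-337/6203) = -1, so 6203 is inert.

6203 remains inert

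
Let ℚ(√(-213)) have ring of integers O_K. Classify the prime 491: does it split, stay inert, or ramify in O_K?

Since -213 ≢ 1 mod 4, the ring of integers is ℤ[√-213] with discriminant 4·(-213) = -852.
491 ∤ -852, so 491 is unramified.
(-213/491) = 278^245 mod 491 = 490, giving Legendre symbol -1.
d is a non-residue mod p, hence 491 remains inert in O_K.

491 remains inert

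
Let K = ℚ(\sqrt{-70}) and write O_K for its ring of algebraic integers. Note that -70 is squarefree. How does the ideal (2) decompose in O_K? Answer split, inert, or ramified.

-70 mod 4 = 2, hence disc K = 4·(-70) = -280 and O_K = ℤ[√-70].
Ramification test: 2 | -280. The prime 2 ramifies in K.

p ramifies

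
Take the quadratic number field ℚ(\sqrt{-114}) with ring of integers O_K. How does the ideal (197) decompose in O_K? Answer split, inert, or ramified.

d = -114 ≡ 2 (mod 4), so O_K = ℤ[√-114] and disc(K) = 4d = -456.
197 ∤ -456, so 197 is unramified.
(-114/197) = 83^98 mod 197 = 1, giving Legendre symbol 1.
d is a quadratic residue mod p, hence 197 splits in O_K.

197 splits in O_K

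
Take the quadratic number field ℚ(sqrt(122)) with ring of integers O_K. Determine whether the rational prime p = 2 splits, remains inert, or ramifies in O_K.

p ramifies

d = 122 ≡ 2 (mod 4), so O_K = ℤ[√122] and disc(K) = 4d = 488.
Ramification test: 2 | 488. The prime 2 ramifies in K.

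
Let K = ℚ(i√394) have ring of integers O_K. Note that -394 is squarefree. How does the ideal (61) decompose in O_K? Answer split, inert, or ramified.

Since -394 ≢ 1 mod 4, the ring of integers is ℤ[√-394] with discriminant 4·(-394) = -1576.
disc(K) = -1576 is not divisible by 61; 61 is unramified.
Legendre symbol by Euler's criterion: (-394/61) ≡ (-394)^30 ≡ 60 (mod 61), i.e. (-394/61) = -1.
Legendre symbol -1 ⇒ 61 is inert.

p is inert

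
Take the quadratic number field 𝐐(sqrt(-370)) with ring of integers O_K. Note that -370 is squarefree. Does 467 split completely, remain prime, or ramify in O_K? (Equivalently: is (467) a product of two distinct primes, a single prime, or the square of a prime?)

p splits

-370 mod 4 = 2, hence disc K = 4·(-370) = -1480 and O_K = ℤ[√-370].
Since gcd(467, -1480) = 1 the prime 467 does not ramify.
(-370/467) = 97^233 mod 467 = 1, giving Legendre symbol 1.
d is a quadratic residue mod p, hence 467 splits in O_K.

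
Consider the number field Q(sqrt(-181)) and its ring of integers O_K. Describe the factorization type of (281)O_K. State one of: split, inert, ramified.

split

-181 mod 4 = 3, hence disc K = 4·(-181) = -724 and O_K = ℤ[√-181].
281 ∤ -724, so 281 is unramified.
(-181/281) = 100^140 mod 281 = 1, giving Legendre symbol 1.
(-181/281) = 1, so 281 splits.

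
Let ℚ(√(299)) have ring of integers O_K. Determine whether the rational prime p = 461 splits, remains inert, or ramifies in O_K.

299 mod 4 = 3, hence disc K = 4·299 = 1196 and O_K = ℤ[√299].
Since gcd(461, 1196) = 1 the prime 461 does not ramify.
(299/461) = 299^230 mod 461 = 460, giving Legendre symbol -1.
d is a non-residue mod p, hence 461 remains inert in O_K.

inert — (461) stays prime in O_K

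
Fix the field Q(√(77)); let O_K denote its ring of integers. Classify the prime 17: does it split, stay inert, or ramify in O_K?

p splits

Since 77 ≡ 1 mod 4, the ring of integers is ℤ[(1+√77)/2] with discriminant 77.
17 ∤ 77, so 17 is unramified.
Compute (77/17) via Euler: 9^((17-1)/2) mod 17 = 1, so (77/17) = 1.
(77/17) = 1, so 17 splits.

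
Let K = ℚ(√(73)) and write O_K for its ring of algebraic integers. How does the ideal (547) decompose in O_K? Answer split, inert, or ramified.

d = 73 ≡ 1 (mod 4), so O_K = ℤ[(1+√73)/2] and disc(K) = d = 73.
547 ∤ 73, so 547 is unramified.
(73/547) = 73^273 mod 547 = 1, giving Legendre symbol 1.
Legendre symbol 1 ⇒ 547 is split.

547 splits in O_K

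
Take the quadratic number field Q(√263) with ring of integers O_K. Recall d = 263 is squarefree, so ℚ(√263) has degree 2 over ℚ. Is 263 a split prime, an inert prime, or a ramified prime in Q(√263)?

d = 263 ≡ 3 (mod 4), so O_K = ℤ[√263] and disc(K) = 4d = 1052.
Ramification test: 263 | 1052. The prime 263 ramifies in K.

ramified — (263) = 𝔭²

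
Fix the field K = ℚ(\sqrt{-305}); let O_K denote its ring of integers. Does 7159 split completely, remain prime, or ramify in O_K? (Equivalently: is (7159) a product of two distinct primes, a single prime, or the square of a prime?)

7159 remains inert

-305 mod 4 = 3, hence disc K = 4·(-305) = -1220 and O_K = ℤ[√-305].
Since gcd(7159, -1220) = 1 the prime 7159 does not ramify.
Legendre symbol by Euler's criterion: (-305/7159) ≡ (-305)^3579 ≡ 7158 (mod 7159), i.e. (-305/7159) = -1.
(-305/7159) = -1, so 7159 is inert.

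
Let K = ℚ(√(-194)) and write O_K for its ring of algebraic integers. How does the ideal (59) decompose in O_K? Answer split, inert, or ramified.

59 remains inert

Since -194 ≢ 1 mod 4, the ring of integers is ℤ[√-194] with discriminant 4·(-194) = -776.
disc(K) = -776 is not divisible by 59; 59 is unramified.
(-194/59) = 42^29 mod 59 = 58, giving Legendre symbol -1.
(-194/59) = -1, so 59 is inert.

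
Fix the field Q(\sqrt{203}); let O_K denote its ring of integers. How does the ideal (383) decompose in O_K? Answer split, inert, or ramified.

splits completely

d = 203 ≡ 3 (mod 4), so O_K = ℤ[√203] and disc(K) = 4d = 812.
383 ∤ 812, so 383 is unramified.
(203/383) = 203^191 mod 383 = 1, giving Legendre symbol 1.
(203/383) = 1, so 383 splits.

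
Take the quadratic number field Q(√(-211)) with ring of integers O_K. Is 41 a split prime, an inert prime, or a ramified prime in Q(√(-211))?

Since -211 ≡ 1 mod 4, the ring of integers is ℤ[(1+√-211)/2] with discriminant -211.
Since gcd(41, -211) = 1 the prime 41 does not ramify.
(-211/41) = 35^20 mod 41 = 40, giving Legendre symbol -1.
Legendre symbol -1 ⇒ 41 is inert.

inert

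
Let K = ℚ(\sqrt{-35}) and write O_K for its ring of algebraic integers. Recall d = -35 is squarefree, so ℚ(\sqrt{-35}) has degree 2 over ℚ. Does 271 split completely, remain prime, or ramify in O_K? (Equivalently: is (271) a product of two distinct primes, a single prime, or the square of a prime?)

inert

Since -35 ≡ 1 mod 4, the ring of integers is ℤ[(1+√-35)/2] with discriminant -35.
disc(K) = -35 is not divisible by 271; 271 is unramified.
Euler's criterion: (-35)^135 mod 271 = 270. Thus (-35|271) = -1.
Legendre symbol -1 ⇒ 271 is inert.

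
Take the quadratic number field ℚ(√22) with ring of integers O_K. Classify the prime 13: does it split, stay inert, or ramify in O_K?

22 mod 4 = 2, hence disc K = 4·22 = 88 and O_K = ℤ[√22].
Since gcd(13, 88) = 1 the prime 13 does not ramify.
Compute (22/13) via Euler: 9^((13-1)/2) mod 13 = 1, so (22/13) = 1.
(22/13) = 1, so 13 splits.

split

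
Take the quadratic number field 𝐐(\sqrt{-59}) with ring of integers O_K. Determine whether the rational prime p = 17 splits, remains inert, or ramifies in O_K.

split — (17) = 𝔭₁𝔭₂ with 𝔭₁ ≠ 𝔭₂

Since -59 ≡ 1 mod 4, the ring of integers is ℤ[(1+√-59)/2] with discriminant -59.
Since gcd(17, -59) = 1 the prime 17 does not ramify.
Compute (-59/17) via Euler: 9^((17-1)/2) mod 17 = 1, so (-59/17) = 1.
d is a quadratic residue mod p, hence 17 splits in O_K.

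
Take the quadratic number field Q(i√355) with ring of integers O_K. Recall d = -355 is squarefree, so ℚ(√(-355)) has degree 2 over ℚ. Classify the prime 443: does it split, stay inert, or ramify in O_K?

d = -355 ≡ 1 (mod 4), so O_K = ℤ[(1+√-355)/2] and disc(K) = d = -355.
Since gcd(443, -355) = 1 the prime 443 does not ramify.
(-355/443) = 88^221 mod 443 = 1, giving Legendre symbol 1.
d is a quadratic residue mod p, hence 443 splits in O_K.

splits completely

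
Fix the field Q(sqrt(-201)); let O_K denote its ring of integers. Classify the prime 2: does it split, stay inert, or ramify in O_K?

-201 mod 4 = 3, hence disc K = 4·(-201) = -804 and O_K = ℤ[√-201].
disc(K) = -804 = 2·(-402), so p = 2 is ramified.

ramified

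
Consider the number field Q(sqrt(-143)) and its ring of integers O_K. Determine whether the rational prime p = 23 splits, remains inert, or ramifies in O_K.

Since -143 ≡ 1 mod 4, the ring of integers is ℤ[(1+√-143)/2] with discriminant -143.
23 ∤ -143, so 23 is unramified.
(-143/23) = 18^11 mod 23 = 1, giving Legendre symbol 1.
d is a quadratic residue mod p, hence 23 splits in O_K.

split — (23) = 𝔭₁𝔭₂ with 𝔭₁ ≠ 𝔭₂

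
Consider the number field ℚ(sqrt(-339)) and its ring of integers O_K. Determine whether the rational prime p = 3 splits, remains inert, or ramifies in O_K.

d = -339 ≡ 1 (mod 4), so O_K = ℤ[(1+√-339)/2] and disc(K) = d = -339.
Ramification test: 3 | -339. The prime 3 ramifies in K.

ramified — (3) = 𝔭²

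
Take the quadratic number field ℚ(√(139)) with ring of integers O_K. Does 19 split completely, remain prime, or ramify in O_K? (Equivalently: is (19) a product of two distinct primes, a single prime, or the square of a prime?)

Since 139 ≢ 1 mod 4, the ring of integers is ℤ[√139] with discriminant 4·139 = 556.
disc(K) = 556 is not divisible by 19; 19 is unramified.
(139/19) = 6^9 mod 19 = 1, giving Legendre symbol 1.
d is a quadratic residue mod p, hence 19 splits in O_K.

split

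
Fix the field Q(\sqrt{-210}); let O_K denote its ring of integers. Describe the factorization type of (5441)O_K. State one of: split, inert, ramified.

inert

d = -210 ≡ 2 (mod 4), so O_K = ℤ[√-210] and disc(K) = 4d = -840.
Since gcd(5441, -840) = 1 the prime 5441 does not ramify.
(-210/5441) = 5231^2720 mod 5441 = 5440, giving Legendre symbol -1.
Legendre symbol -1 ⇒ 5441 is inert.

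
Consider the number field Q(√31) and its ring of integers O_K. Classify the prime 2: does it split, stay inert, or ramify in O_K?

d = 31 ≡ 3 (mod 4), so O_K = ℤ[√31] and disc(K) = 4d = 124.
disc(K) = 124 = 2·62, so p = 2 is ramified.

p ramifies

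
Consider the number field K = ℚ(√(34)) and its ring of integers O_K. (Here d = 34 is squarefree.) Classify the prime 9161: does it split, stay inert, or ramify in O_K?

p splits

d = 34 ≡ 2 (mod 4), so O_K = ℤ[√34] and disc(K) = 4d = 136.
9161 ∤ 136, so 9161 is unramified.
Legendre symbol by Euler's criterion: (34/9161) ≡ 34^4580 ≡ 1 (mod 9161), i.e. (34/9161) = 1.
Legendre symbol 1 ⇒ 9161 is split.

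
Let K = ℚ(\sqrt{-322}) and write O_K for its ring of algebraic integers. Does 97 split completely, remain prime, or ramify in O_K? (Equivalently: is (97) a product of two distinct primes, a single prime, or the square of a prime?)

p splits

d = -322 ≡ 2 (mod 4), so O_K = ℤ[√-322] and disc(K) = 4d = -1288.
disc(K) = -1288 is not divisible by 97; 97 is unramified.
(-322/97) = 66^48 mod 97 = 1, giving Legendre symbol 1.
(-322/97) = 1, so 97 splits.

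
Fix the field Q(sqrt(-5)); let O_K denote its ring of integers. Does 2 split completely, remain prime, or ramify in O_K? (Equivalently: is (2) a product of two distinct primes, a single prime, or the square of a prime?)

d = -5 ≡ 3 (mod 4), so O_K = ℤ[√-5] and disc(K) = 4d = -20.
disc(K) = -20 = 2·(-10), so p = 2 is ramified.

2 is ramified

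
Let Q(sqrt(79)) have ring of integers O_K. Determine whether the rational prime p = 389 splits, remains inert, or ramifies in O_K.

Since 79 ≢ 1 mod 4, the ring of integers is ℤ[√79] with discriminant 4·79 = 316.
Since gcd(389, 316) = 1 the prime 389 does not ramify.
Euler's criterion: 79^194 mod 389 = 1. Thus (79|389) = 1.
Legendre symbol 1 ⇒ 389 is split.

split — (389) = 𝔭₁𝔭₂ with 𝔭₁ ≠ 𝔭₂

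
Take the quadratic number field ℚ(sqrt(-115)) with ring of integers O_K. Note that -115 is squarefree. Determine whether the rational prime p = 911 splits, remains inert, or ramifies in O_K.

Since -115 ≡ 1 mod 4, the ring of integers is ℤ[(1+√-115)/2] with discriminant -115.
Since gcd(911, -115) = 1 the prime 911 does not ramify.
Euler's criterion: (-115)^455 mod 911 = 910. Thus (-115|911) = -1.
(-115/911) = -1, so 911 is inert.

p is inert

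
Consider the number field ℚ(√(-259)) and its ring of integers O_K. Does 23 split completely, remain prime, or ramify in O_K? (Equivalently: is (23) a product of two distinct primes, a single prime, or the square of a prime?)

-259 mod 4 = 1, hence disc K = -259 and O_K = ℤ[(1+√-259)/2].
Since gcd(23, -259) = 1 the prime 23 does not ramify.
(-259/23) = 17^11 mod 23 = 22, giving Legendre symbol -1.
(-259/23) = -1, so 23 is inert.

23 remains inert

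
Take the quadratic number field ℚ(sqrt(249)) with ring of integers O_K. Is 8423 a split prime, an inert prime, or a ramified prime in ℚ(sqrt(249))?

Since 249 ≡ 1 mod 4, the ring of integers is ℤ[(1+√249)/2] with discriminant 249.
disc(K) = 249 is not divisible by 8423; 8423 is unramified.
Compute (249/8423) via Euler: 249^((8423-1)/2) mod 8423 = 8422, so (249/8423) = -1.
(249/8423) = -1, so 8423 is inert.

inert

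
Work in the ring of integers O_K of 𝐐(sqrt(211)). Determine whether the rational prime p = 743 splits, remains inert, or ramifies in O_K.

Since 211 ≢ 1 mod 4, the ring of integers is ℤ[√211] with discriminant 4·211 = 844.
743 ∤ 844, so 743 is unramified.
Compute (211/743) via Euler: 211^((743-1)/2) mod 743 = 1, so (211/743) = 1.
(211/743) = 1, so 743 splits.

splits completely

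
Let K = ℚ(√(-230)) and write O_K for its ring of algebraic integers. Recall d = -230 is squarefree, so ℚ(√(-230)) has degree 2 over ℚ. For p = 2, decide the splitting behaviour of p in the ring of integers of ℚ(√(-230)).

ramifies in O_K

d = -230 ≡ 2 (mod 4), so O_K = ℤ[√-230] and disc(K) = 4d = -920.
Ramification test: 2 | -920. The prime 2 ramifies in K.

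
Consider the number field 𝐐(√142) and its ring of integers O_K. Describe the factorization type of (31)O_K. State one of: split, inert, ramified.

split

Since 142 ≢ 1 mod 4, the ring of integers is ℤ[√142] with discriminant 4·142 = 568.
31 ∤ 568, so 31 is unramified.
Compute (142/31) via Euler: 18^((31-1)/2) mod 31 = 1, so (142/31) = 1.
d is a quadratic residue mod p, hence 31 splits in O_K.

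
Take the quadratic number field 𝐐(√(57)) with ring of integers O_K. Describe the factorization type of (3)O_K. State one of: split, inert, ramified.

ramified — (3) = 𝔭²

d = 57 ≡ 1 (mod 4), so O_K = ℤ[(1+√57)/2] and disc(K) = d = 57.
3 divides disc(K) = 57, so 3 ramifies.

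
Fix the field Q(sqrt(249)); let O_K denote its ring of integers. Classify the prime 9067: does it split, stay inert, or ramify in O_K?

inert

d = 249 ≡ 1 (mod 4), so O_K = ℤ[(1+√249)/2] and disc(K) = d = 249.
9067 ∤ 249, so 9067 is unramified.
(249/9067) = 249^4533 mod 9067 = 9066, giving Legendre symbol -1.
Legendre symbol -1 ⇒ 9067 is inert.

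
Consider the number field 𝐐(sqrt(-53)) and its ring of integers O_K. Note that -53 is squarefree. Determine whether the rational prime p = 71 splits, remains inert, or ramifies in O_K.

Since -53 ≢ 1 mod 4, the ring of integers is ℤ[√-53] with discriminant 4·(-53) = -212.
disc(K) = -212 is not divisible by 71; 71 is unramified.
Euler's criterion: (-53)^35 mod 71 = 1. Thus (-53|71) = 1.
(-53/71) = 1, so 71 splits.

split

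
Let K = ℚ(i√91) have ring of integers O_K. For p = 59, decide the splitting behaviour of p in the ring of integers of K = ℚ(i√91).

splits completely

Since -91 ≡ 1 mod 4, the ring of integers is ℤ[(1+√-91)/2] with discriminant -91.
disc(K) = -91 is not divisible by 59; 59 is unramified.
Legendre symbol by Euler's criterion: (-91/59) ≡ (-91)^29 ≡ 1 (mod 59), i.e. (-91/59) = 1.
d is a quadratic residue mod p, hence 59 splits in O_K.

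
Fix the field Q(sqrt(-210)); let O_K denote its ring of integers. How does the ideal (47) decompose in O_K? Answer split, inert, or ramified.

Since -210 ≢ 1 mod 4, the ring of integers is ℤ[√-210] with discriminant 4·(-210) = -840.
disc(K) = -840 is not divisible by 47; 47 is unramified.
Euler's criterion: (-210)^23 mod 47 = 1. Thus (-210|47) = 1.
Legendre symbol 1 ⇒ 47 is split.

47 splits in O_K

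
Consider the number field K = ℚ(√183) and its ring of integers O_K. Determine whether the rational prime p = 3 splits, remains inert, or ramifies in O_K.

Since 183 ≢ 1 mod 4, the ring of integers is ℤ[√183] with discriminant 4·183 = 732.
Ramification test: 3 | 732. The prime 3 ramifies in K.

ramified — (3) = 𝔭²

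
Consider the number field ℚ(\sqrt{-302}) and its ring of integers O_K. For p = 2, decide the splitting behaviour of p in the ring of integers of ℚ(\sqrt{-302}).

p ramifies

Since -302 ≢ 1 mod 4, the ring of integers is ℤ[√-302] with discriminant 4·(-302) = -1208.
Ramification test: 2 | -1208. The prime 2 ramifies in K.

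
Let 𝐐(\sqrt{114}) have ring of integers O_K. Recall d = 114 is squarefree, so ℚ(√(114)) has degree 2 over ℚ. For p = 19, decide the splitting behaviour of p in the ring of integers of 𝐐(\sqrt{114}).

ramified — (19) = 𝔭²

114 mod 4 = 2, hence disc K = 4·114 = 456 and O_K = ℤ[√114].
19 divides disc(K) = 456, so 19 ramifies.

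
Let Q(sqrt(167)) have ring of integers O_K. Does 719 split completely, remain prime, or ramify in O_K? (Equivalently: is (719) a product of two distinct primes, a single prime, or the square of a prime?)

d = 167 ≡ 3 (mod 4), so O_K = ℤ[√167] and disc(K) = 4d = 668.
disc(K) = 668 is not divisible by 719; 719 is unramified.
Legendre symbol by Euler's criterion: (167/719) ≡ 167^359 ≡ 1 (mod 719), i.e. (167/719) = 1.
Legendre symbol 1 ⇒ 719 is split.

split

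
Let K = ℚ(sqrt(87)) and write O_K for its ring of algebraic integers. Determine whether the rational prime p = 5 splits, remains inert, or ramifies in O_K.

87 mod 4 = 3, hence disc K = 4·87 = 348 and O_K = ℤ[√87].
Since gcd(5, 348) = 1 the prime 5 does not ramify.
(87/5) = 2^2 mod 5 = 4, giving Legendre symbol -1.
Legendre symbol -1 ⇒ 5 is inert.

inert — (5) stays prime in O_K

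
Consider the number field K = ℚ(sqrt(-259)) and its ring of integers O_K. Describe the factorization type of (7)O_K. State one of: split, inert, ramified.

Since -259 ≡ 1 mod 4, the ring of integers is ℤ[(1+√-259)/2] with discriminant -259.
7 divides disc(K) = -259, so 7 ramifies.

7 is ramified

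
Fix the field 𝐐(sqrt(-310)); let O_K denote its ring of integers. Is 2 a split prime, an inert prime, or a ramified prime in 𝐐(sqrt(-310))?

Since -310 ≢ 1 mod 4, the ring of integers is ℤ[√-310] with discriminant 4·(-310) = -1240.
2 divides disc(K) = -1240, so 2 ramifies.

p ramifies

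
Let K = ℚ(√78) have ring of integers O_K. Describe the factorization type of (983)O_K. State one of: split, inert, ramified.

983 remains inert

78 mod 4 = 2, hence disc K = 4·78 = 312 and O_K = ℤ[√78].
Since gcd(983, 312) = 1 the prime 983 does not ramify.
(78/983) = 78^491 mod 983 = 982, giving Legendre symbol -1.
Legendre symbol -1 ⇒ 983 is inert.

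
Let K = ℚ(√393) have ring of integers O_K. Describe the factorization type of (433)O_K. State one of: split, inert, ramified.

remains prime (inert)

393 mod 4 = 1, hence disc K = 393 and O_K = ℤ[(1+√393)/2].
disc(K) = 393 is not divisible by 433; 433 is unramified.
Legendre symbol by Euler's criterion: (393/433) ≡ 393^216 ≡ 432 (mod 433), i.e. (393/433) = -1.
d is a non-residue mod p, hence 433 remains inert in O_K.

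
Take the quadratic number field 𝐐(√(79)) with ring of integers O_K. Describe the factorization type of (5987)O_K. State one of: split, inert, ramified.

79 mod 4 = 3, hence disc K = 4·79 = 316 and O_K = ℤ[√79].
Since gcd(5987, 316) = 1 the prime 5987 does not ramify.
(79/5987) = 79^2993 mod 5987 = 5986, giving Legendre symbol -1.
(79/5987) = -1, so 5987 is inert.

p is inert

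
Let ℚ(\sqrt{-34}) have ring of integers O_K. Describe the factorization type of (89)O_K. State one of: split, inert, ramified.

Since -34 ≢ 1 mod 4, the ring of integers is ℤ[√-34] with discriminant 4·(-34) = -136.
disc(K) = -136 is not divisible by 89; 89 is unramified.
(-34/89) = 55^44 mod 89 = 1, giving Legendre symbol 1.
Legendre symbol 1 ⇒ 89 is split.

split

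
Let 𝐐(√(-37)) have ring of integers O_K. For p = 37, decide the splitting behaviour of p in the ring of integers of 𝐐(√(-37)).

Since -37 ≢ 1 mod 4, the ring of integers is ℤ[√-37] with discriminant 4·(-37) = -148.
disc(K) = -148 = 37·(-4), so p = 37 is ramified.

ramified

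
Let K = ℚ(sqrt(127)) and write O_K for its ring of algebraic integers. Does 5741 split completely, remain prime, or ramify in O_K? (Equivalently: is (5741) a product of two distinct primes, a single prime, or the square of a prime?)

split

Since 127 ≢ 1 mod 4, the ring of integers is ℤ[√127] with discriminant 4·127 = 508.
Since gcd(5741, 508) = 1 the prime 5741 does not ramify.
Legendre symbol by Euler's criterion: (127/5741) ≡ 127^2870 ≡ 1 (mod 5741), i.e. (127/5741) = 1.
Legendre symbol 1 ⇒ 5741 is split.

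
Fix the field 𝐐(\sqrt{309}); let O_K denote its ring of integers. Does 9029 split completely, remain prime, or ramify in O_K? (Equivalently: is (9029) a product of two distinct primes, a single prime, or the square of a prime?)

inert — (9029) stays prime in O_K

Since 309 ≡ 1 mod 4, the ring of integers is ℤ[(1+√309)/2] with discriminant 309.
9029 ∤ 309, so 9029 is unramified.
Legendre symbol by Euler's criterion: (309/9029) ≡ 309^4514 ≡ 9028 (mod 9029), i.e. (309/9029) = -1.
Legendre symbol -1 ⇒ 9029 is inert.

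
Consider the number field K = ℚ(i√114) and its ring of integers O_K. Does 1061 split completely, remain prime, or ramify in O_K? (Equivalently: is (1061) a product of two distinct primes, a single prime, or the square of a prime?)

-114 mod 4 = 2, hence disc K = 4·(-114) = -456 and O_K = ℤ[√-114].
1061 ∤ -456, so 1061 is unramified.
(-114/1061) = 947^530 mod 1061 = 1, giving Legendre symbol 1.
d is a quadratic residue mod p, hence 1061 splits in O_K.

p splits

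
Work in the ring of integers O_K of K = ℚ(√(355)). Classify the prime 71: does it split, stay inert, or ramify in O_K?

d = 355 ≡ 3 (mod 4), so O_K = ℤ[√355] and disc(K) = 4d = 1420.
Ramification test: 71 | 1420. The prime 71 ramifies in K.

71 is ramified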